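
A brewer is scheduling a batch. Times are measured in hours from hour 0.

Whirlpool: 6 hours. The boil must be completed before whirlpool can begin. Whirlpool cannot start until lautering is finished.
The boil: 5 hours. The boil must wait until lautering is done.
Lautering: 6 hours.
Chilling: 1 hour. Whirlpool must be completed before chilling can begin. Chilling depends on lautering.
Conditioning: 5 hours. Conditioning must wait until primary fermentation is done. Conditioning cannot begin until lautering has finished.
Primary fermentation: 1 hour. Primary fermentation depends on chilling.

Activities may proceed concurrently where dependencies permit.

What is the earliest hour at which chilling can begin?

17

Lautering has no prerequisites, so it starts at hour 0 and finishes at hour 6.
The boil cannot begin until lautering (finishes hour 6). It runs from hour 6 to 6 + 5 = hour 11.
For whirlpool: the boil (finishes hour 11); lautering (finishes hour 6). Taking the maximum gives a start of hour 11, and it finishes at 11 + 6 = hour 17.
Chilling waits on whirlpool (finishes hour 17); lautering (finishes hour 6). The latest of these is hour 17, which is the earliest chilling can start.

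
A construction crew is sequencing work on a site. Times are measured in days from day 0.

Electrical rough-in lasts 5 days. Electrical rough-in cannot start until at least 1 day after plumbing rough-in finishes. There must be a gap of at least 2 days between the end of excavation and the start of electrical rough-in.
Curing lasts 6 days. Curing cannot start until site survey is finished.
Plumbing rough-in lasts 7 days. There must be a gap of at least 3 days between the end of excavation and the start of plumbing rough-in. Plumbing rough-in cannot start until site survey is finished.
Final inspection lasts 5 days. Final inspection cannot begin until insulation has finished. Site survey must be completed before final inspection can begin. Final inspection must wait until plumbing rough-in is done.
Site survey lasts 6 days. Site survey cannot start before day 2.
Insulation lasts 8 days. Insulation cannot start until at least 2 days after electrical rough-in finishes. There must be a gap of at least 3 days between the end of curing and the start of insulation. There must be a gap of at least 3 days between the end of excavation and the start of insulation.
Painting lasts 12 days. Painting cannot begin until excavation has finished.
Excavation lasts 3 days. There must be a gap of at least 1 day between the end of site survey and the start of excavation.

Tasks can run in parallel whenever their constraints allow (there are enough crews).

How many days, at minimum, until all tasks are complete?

43

After its own release at day 2, site survey can start at day 2 and finishes at day 8.
Curing cannot begin until site survey (finishes day 8). It runs from day 8 to 8 + 6 = day 14.
Excavation waits on site survey (finishes day 8, plus 1-day gap → day 9), so it starts at day 9 and finishes at 9 + 3 = day 12.
After excavation (finishes day 12), painting can start at day 12 and finishes at day 24.
Plumbing rough-in needs all of excavation (finishes day 12, plus 3-day gap → day 15); site survey (finishes day 8). That puts its earliest start at day 15; it finishes at 15 + 7 = day 22.
Electrical rough-in needs all of plumbing rough-in (finishes day 22, plus 1-day gap → day 23); excavation (finishes day 12, plus 2-day gap → day 14). That puts its earliest start at day 23; it finishes at 23 + 5 = day 28.
Insulation needs all of electrical rough-in (finishes day 28, plus 2-day gap → day 30); curing (finishes day 14, plus 3-day gap → day 17); excavation (finishes day 12, plus 3-day gap → day 15). That puts its earliest start at day 30; it finishes at 30 + 8 = day 38.
For final inspection: insulation (finishes day 38); site survey (finishes day 8); plumbing rough-in (finishes day 22). Taking the maximum gives a start of day 38, and it finishes at 38 + 5 = day 43.
All tasks are finished once the last one completes. Finish times: Site survey at 8, Excavation at 12, Curing at 14, Plumbing rough-in at 22, Electrical rough-in at 28, Insulation at 38, Painting at 24, Final inspection at 43. The latest is day 43.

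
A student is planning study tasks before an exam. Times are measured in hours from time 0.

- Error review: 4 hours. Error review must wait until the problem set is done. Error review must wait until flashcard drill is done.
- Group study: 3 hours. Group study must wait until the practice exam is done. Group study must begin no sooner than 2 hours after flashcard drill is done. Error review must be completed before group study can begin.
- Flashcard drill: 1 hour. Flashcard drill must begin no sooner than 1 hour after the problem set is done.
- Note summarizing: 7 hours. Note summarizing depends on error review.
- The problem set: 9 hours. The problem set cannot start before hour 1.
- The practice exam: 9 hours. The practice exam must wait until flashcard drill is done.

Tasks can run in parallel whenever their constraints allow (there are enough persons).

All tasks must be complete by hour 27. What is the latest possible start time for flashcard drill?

14

Nothing follows group study; the deadline of hour 27 is its only limit. It must start by 27 − 3 = hour 24.
The practice exam must finish before group study (must start by hour 24). With a 9-hour duration, the practice exam must start by 24 − 9 = hour 15.
Note summarizing must finish by hour 27; it takes 7 hours, so it must start by 27 − 7 = hour 20.
Error review must finish in time for group study (must start by hour 24); note summarizing (must start by hour 20). The tightest is hour 20, so error review must start by 20 − 4 = hour 16.
Flashcard drill has several dependents: the practice exam (must start by hour 15); error review (must start by hour 16); group study (must start by hour 24, minus 2-hour gap → hour 22). The earliest of those limits is hour 15, so flashcard drill must start by 15 − 1 = hour 14.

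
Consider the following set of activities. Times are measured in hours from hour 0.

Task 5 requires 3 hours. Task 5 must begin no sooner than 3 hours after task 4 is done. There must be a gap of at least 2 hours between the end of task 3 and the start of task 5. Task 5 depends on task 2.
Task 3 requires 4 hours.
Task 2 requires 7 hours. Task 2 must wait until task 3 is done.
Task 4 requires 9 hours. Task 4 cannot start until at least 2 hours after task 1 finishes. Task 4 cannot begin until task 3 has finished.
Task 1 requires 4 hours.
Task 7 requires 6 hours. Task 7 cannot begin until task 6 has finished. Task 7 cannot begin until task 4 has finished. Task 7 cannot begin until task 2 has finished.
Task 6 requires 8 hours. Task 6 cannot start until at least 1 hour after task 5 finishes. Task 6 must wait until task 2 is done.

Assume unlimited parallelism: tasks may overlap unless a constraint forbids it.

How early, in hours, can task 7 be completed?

Task 3 can start immediately at hour 0; it finishes at hour 4.
Task 2 cannot begin until task 3 (finishes hour 4). It runs from hour 4 to 4 + 7 = hour 11.
Task 1 has no prerequisites, so it starts at hour 0 and finishes at hour 4.
For task 4: task 1 (finishes hour 4, plus 2-hour gap → hour 6); task 3 (finishes hour 4). Taking the maximum gives a start of hour 6, and it finishes at 6 + 9 = hour 15.
For task 5: task 4 (finishes hour 15, plus 3-hour gap → hour 18); task 3 (finishes hour 4, plus 2-hour gap → hour 6); task 2 (finishes hour 11). Taking the maximum gives a start of hour 18, and it finishes at 18 + 3 = hour 21.
For task 6: task 5 (finishes hour 21, plus 1-hour gap → hour 22); task 2 (finishes hour 11). Taking the maximum gives a start of hour 22, and it finishes at 22 + 8 = hour 30.
Task 7 has to wait for task 6 (finishes hour 30); task 4 (finishes hour 15); task 2 (finishes hour 11). The latest of these is hour 30, so task 7 runs hour 30 to 30 + 6 = hour 36.

36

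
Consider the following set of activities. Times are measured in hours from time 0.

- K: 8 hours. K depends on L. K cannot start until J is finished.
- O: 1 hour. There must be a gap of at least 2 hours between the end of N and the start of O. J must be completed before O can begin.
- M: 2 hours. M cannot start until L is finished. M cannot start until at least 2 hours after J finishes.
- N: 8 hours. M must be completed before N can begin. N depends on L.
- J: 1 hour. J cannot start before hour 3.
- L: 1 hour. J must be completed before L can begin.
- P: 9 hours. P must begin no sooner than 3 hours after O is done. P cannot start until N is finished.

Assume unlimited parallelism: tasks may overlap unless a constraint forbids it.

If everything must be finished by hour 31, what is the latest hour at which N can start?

8

To finish by hour 31, P (duration 9) must start no later than hour 22.
O has to be done before P (must start by hour 22, minus 3-hour gap → hour 19). That means finishing by hour 19, i.e. starting by 19 − 1 = hour 18.
For N: O (must start by hour 18, minus 2-hour gap → hour 16); P (must start by hour 22). The most restrictive is hour 16; with an 8-hour duration, N must start by hour 8.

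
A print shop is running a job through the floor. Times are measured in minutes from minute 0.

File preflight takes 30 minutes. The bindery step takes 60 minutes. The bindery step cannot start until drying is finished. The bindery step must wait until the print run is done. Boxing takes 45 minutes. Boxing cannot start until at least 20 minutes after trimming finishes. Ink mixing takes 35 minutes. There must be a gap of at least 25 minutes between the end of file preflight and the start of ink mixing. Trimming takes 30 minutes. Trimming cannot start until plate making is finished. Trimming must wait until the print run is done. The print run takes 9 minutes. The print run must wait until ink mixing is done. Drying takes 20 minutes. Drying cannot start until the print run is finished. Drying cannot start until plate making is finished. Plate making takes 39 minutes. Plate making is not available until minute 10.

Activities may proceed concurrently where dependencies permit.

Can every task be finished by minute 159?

Plate making waits on its own release at minute 10, so it starts at minute 10 and finishes at 10 + 39 = minute 49.
File preflight can start immediately at minute 0; it finishes at minute 30.
Ink mixing waits on file preflight (finishes minute 30, plus 25-minute gap → minute 55), so it starts at minute 55 and finishes at 55 + 35 = minute 90.
The print run cannot begin until ink mixing (finishes minute 90). It runs from minute 90 to 90 + 9 = minute 99.
Trimming has to wait for plate making (finishes minute 49); the print run (finishes minute 99). The latest of these is minute 99, so trimming runs minute 99 to 99 + 30 = minute 129.
Boxing waits on trimming (finishes minute 129, plus 20-minute gap → minute 149), so it starts at minute 149 and finishes at 149 + 45 = minute 194.
For drying: the print run (finishes minute 99); plate making (finishes minute 49). Taking the maximum gives a start of minute 99, and it finishes at 99 + 20 = minute 119.
The bindery step needs all of drying (finishes minute 119); the print run (finishes minute 99). That puts its earliest start at minute 119; it finishes at 119 + 60 = minute 179.
The earliest everything can be done is minute 194, which is after the deadline of 159, so it is not possible.

No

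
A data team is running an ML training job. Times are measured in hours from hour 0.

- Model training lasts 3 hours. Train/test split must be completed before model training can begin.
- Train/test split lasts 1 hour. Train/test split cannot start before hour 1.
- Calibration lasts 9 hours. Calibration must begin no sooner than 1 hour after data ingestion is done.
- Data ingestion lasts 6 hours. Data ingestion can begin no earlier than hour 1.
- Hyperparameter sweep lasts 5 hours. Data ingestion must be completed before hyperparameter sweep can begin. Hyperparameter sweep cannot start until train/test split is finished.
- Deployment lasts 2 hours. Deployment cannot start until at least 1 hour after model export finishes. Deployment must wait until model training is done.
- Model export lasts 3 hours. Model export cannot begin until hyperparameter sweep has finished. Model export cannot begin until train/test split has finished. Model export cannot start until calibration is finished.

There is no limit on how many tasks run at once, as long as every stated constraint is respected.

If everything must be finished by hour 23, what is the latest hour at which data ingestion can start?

1

Deployment must finish by hour 23; it takes 2 hours, so it must start by 23 − 2 = hour 21.
Model export must finish before deployment (must start by hour 21, minus 1-hour gap → hour 20). With a 3-hour duration, model export must start by 20 − 3 = hour 17.
Hyperparameter sweep has to be done before model export (must start by hour 17). That means finishing by hour 17, i.e. starting by 17 − 5 = hour 12.
Calibration feeds into model export (must start by hour 17); so calibration must finish by hour 17 and therefore start by hour 8.
Data ingestion feeds hyperparameter sweep (must start by hour 12); calibration (must start by hour 8, minus 1-hour gap → hour 7). Taking the minimum, data ingestion must finish by hour 7 and start by 7 − 6 = hour 1.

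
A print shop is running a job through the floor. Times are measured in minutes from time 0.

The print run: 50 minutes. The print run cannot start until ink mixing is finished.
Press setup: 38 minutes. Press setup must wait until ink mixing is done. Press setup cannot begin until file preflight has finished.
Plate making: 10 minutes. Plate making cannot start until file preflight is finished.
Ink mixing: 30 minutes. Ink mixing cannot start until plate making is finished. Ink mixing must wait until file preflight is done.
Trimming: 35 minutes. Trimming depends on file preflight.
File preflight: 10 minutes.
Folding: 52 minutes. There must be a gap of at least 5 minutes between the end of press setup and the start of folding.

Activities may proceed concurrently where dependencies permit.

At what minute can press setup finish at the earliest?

File preflight can start immediately at minute 0; it finishes at minute 10.
Plate making cannot begin until file preflight (finishes minute 10). It runs from minute 10 to 10 + 10 = minute 20.
Ink mixing cannot start until plate making (finishes minute 20); file preflight (finishes minute 10). The controlling bound is minute 20, so ink mixing finishes at 20 + 30 = minute 50.
Press setup cannot start until ink mixing (finishes minute 50); file preflight (finishes minute 10). The controlling bound is minute 50, so press setup finishes at 50 + 38 = minute 88.

88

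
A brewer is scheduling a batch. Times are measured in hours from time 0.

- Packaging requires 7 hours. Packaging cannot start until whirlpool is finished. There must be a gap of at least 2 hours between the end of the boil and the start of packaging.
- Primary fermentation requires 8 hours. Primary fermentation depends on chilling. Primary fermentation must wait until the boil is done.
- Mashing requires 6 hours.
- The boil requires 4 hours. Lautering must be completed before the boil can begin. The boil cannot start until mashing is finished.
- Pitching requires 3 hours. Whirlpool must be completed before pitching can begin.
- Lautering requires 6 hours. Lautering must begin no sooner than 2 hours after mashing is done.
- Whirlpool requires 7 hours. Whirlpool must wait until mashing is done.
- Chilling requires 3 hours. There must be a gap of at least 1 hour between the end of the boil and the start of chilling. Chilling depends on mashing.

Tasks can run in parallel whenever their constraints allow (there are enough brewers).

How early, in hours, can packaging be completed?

27

Mashing has no prerequisites, so it starts at hour 0 and finishes at hour 6.
After mashing (finishes hour 6), whirlpool can start at hour 6 and finishes at hour 13.
Lautering cannot begin until mashing (finishes hour 6, plus 2-hour gap → hour 8). It runs from hour 8 to 8 + 6 = hour 14.
The boil cannot start until lautering (finishes hour 14); mashing (finishes hour 6). The controlling bound is hour 14, so the boil finishes at 14 + 4 = hour 18.
Packaging has to wait for whirlpool (finishes hour 13); the boil (finishes hour 18, plus 2-hour gap → hour 20). The latest of these is hour 20, so packaging runs hour 20 to 20 + 7 = hour 27.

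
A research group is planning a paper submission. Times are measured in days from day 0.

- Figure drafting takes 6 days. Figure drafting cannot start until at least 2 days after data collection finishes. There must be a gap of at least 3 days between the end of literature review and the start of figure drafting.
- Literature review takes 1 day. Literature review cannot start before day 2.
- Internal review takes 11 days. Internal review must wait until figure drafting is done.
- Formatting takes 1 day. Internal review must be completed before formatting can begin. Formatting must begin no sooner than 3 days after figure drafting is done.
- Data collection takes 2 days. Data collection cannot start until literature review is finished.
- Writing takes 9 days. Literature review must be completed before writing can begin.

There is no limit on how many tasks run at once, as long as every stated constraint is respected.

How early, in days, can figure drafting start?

7

Literature review waits on its own release at day 2, so it starts at day 2 and finishes at 2 + 1 = day 3.
After literature review (finishes day 3), data collection can start at day 3 and finishes at day 5.
Figure drafting waits on data collection (finishes day 5, plus 2-day gap → day 7); literature review (finishes day 3, plus 3-day gap → day 6). The latest of these is day 7, which is the earliest figure drafting can start.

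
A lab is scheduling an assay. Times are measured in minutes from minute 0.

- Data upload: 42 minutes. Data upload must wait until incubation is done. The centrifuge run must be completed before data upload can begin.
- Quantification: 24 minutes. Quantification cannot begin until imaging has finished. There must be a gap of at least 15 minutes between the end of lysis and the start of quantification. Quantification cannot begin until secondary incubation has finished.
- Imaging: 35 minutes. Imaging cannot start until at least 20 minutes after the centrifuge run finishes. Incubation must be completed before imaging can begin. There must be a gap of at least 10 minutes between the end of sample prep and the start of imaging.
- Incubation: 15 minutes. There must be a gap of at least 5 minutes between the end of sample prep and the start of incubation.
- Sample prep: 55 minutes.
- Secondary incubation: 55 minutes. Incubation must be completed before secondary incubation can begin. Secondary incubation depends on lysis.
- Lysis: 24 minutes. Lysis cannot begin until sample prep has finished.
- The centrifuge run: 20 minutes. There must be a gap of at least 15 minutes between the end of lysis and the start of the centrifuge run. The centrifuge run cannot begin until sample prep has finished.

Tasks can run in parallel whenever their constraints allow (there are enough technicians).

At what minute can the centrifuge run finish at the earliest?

114

Nothing blocks sample prep, so it runs from minute 0 to minute 55.
After sample prep (finishes minute 55), lysis can start at minute 55 and finishes at minute 79.
The centrifuge run cannot start until lysis (finishes minute 79, plus 15-minute gap → minute 94); sample prep (finishes minute 55). The controlling bound is minute 94, so the centrifuge run finishes at 94 + 20 = minute 114.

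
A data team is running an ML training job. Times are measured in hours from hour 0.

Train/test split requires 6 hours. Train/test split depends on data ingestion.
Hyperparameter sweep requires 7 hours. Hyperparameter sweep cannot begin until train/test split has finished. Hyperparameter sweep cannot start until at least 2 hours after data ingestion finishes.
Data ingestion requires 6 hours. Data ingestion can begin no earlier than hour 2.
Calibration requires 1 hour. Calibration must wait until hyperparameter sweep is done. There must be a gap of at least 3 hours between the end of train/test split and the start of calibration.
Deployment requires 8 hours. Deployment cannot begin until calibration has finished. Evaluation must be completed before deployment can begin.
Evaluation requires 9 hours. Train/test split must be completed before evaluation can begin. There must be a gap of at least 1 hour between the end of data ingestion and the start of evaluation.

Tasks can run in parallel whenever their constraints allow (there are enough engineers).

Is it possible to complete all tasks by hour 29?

After its own release at hour 2, data ingestion can start at hour 2 and finishes at hour 8.
Train/test split cannot begin until data ingestion (finishes hour 8). It runs from hour 8 to 8 + 6 = hour 14.
For evaluation: train/test split (finishes hour 14); data ingestion (finishes hour 8, plus 1-hour gap → hour 9). Taking the maximum gives a start of hour 14, and it finishes at 14 + 9 = hour 23.
Hyperparameter sweep cannot start until train/test split (finishes hour 14); data ingestion (finishes hour 8, plus 2-hour gap → hour 10). The controlling bound is hour 14, so hyperparameter sweep finishes at 14 + 7 = hour 21.
Calibration has to wait for hyperparameter sweep (finishes hour 21); train/test split (finishes hour 14, plus 3-hour gap → hour 17). The latest of these is hour 21, so calibration runs hour 21 to 21 + 1 = hour 22.
For deployment: calibration (finishes hour 22); evaluation (finishes hour 23). Taking the maximum gives a start of hour 23, and it finishes at 23 + 8 = hour 31.
The earliest everything can be done is hour 31, which is after the deadline of 29, so it is not possible.

No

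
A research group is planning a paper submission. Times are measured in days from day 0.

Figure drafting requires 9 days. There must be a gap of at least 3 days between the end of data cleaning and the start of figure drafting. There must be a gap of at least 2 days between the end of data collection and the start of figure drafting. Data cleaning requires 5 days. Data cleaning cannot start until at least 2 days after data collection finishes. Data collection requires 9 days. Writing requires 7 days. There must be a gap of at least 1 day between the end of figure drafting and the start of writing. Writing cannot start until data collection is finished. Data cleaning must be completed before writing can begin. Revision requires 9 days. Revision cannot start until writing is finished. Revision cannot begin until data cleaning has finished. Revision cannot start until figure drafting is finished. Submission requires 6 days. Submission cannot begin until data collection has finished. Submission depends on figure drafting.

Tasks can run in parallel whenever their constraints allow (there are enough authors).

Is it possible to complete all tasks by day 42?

No

Data collection has no prerequisites, so it starts at day 0 and finishes at day 9.
After data collection (finishes day 9, plus 2-day gap → day 11), data cleaning can start at day 11 and finishes at day 16.
Figure drafting has to wait for data cleaning (finishes day 16, plus 3-day gap → day 19); data collection (finishes day 9, plus 2-day gap → day 11). The latest of these is day 19, so figure drafting runs day 19 to 19 + 9 = day 28.
Submission cannot start until data collection (finishes day 9); figure drafting (finishes day 28). The controlling bound is day 28, so submission finishes at 28 + 6 = day 34.
Writing needs all of figure drafting (finishes day 28, plus 1-day gap → day 29); data collection (finishes day 9); data cleaning (finishes day 16). That puts its earliest start at day 29; it finishes at 29 + 7 = day 36.
Revision has to wait for writing (finishes day 36); data cleaning (finishes day 16); figure drafting (finishes day 28). The latest of these is day 36, so revision runs day 36 to 36 + 9 = day 45.
The earliest everything can be done is day 45, which is after the deadline of 42, so it is not possible.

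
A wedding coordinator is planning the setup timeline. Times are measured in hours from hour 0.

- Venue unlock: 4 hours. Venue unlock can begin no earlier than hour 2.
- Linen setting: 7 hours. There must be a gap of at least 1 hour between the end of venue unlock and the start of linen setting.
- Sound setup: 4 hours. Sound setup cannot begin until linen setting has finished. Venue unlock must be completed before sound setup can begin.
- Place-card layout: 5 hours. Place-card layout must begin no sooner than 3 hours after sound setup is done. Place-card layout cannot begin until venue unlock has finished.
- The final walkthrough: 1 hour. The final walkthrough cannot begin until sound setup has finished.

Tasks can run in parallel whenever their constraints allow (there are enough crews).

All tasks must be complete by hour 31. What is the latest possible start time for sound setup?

19

Place-card layout must finish by hour 31; it takes 5 hours, so it must start by 31 − 5 = hour 26.
Nothing follows the final walkthrough; the deadline of hour 31 is its only limit. It must start by 31 − 1 = hour 30.
Sound setup feeds place-card layout (must start by hour 26, minus 3-hour gap → hour 23); the final walkthrough (must start by hour 30). Taking the minimum, sound setup must finish by hour 23 and start by 23 − 4 = hour 19.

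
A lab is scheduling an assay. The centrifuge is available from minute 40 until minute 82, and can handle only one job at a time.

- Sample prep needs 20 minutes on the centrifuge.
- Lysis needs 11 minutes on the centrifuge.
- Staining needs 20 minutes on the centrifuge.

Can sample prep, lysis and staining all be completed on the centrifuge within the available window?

No

The centrifuge window is 82 − 40 = 42 minutes.
Running back to back, the jobs need 20 + 11 + 20 = 51 minutes on the centrifuge.
Since 51 > 42, they cannot all fit.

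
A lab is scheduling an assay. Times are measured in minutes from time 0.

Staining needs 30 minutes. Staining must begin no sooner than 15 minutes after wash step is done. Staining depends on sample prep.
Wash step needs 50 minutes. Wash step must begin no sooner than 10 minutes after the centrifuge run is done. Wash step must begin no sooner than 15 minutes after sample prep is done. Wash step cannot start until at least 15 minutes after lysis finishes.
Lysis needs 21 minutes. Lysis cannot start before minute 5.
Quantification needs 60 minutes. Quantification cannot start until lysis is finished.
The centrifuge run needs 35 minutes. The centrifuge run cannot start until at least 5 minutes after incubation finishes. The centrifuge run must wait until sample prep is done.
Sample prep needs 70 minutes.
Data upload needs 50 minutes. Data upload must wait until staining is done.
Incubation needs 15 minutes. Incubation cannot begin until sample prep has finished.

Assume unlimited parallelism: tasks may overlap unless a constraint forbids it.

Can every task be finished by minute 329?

Yes

After its own release at minute 5, lysis can start at minute 5 and finishes at minute 26.
After lysis (finishes minute 26), quantification can start at minute 26 and finishes at minute 86.
Nothing blocks sample prep, so it runs from minute 0 to minute 70.
Incubation cannot begin until sample prep (finishes minute 70). It runs from minute 70 to 70 + 15 = minute 85.
The centrifuge run needs all of incubation (finishes minute 85, plus 5-minute gap → minute 90); sample prep (finishes minute 70). That puts its earliest start at minute 90; it finishes at 90 + 35 = minute 125.
Wash step needs all of the centrifuge run (finishes minute 125, plus 10-minute gap → minute 135); sample prep (finishes minute 70, plus 15-minute gap → minute 85); lysis (finishes minute 26, plus 15-minute gap → minute 41). That puts its earliest start at minute 135; it finishes at 135 + 50 = minute 185.
Staining needs all of wash step (finishes minute 185, plus 15-minute gap → minute 200); sample prep (finishes minute 70). That puts its earliest start at minute 200; it finishes at 200 + 30 = minute 230.
After staining (finishes minute 230), data upload can start at minute 230 and finishes at minute 280.
Every task is finished by minute 280, which is no later than the deadline of 329, so the schedule is feasible.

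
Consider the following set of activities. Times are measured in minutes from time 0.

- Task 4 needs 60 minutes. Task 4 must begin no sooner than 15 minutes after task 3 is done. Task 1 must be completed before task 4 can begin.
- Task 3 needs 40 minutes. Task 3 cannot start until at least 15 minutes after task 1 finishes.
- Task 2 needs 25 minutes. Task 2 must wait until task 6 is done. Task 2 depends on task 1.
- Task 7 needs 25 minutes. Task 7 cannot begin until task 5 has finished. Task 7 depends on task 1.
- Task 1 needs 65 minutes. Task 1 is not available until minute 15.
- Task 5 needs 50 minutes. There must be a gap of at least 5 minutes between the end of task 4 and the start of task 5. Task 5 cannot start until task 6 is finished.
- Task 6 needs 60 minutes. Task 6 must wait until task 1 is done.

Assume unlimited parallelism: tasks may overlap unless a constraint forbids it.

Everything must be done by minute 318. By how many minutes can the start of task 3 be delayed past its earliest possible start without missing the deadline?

28

Task 1 cannot begin until its own release at minute 15. It runs from minute 15 to 15 + 65 = minute 80.
After task 1 (finishes minute 80, plus 15-minute gap → minute 95), task 3 can start at minute 95 and finishes at minute 135.

Working backward from the deadline:
To finish by minute 318, task 7 (duration 25) must start no later than minute 293.
Task 5 feeds into task 7 (must start by minute 293); so task 5 must finish by minute 293 and therefore start by minute 243.
Task 4 has to be done before task 5 (must start by minute 243, minus 5-minute gap → minute 238). That means finishing by minute 238, i.e. starting by 238 − 60 = minute 178.
Task 3 has to be done before task 4 (must start by minute 178, minus 15-minute gap → minute 163). That means finishing by minute 163, i.e. starting by 163 − 40 = minute 123.
So task 3 can start as early as minute 95 and as late as minute 123, giving 123 − 95 = 28 minutes of slack.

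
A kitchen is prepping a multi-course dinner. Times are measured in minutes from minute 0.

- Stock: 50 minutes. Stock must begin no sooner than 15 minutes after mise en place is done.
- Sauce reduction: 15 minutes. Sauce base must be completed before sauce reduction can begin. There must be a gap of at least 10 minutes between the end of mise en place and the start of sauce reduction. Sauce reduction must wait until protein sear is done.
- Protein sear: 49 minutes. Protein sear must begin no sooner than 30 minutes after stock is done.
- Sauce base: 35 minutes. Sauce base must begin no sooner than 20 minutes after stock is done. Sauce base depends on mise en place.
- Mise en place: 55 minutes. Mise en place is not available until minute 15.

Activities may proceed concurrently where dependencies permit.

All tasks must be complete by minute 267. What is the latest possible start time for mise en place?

53

To finish by minute 267, sauce reduction (duration 15) must start no later than minute 252.
Since sauce reduction (must start by minute 252) depends on it, sauce base must finish by minute 252. Backing off its 35-minute duration gives a latest start of minute 217.
Protein sear has to be done before sauce reduction (must start by minute 252). That means finishing by minute 252, i.e. starting by 252 − 49 = minute 203.
For stock: sauce base (must start by minute 217, minus 20-minute gap → minute 197); protein sear (must start by minute 203, minus 30-minute gap → minute 173). The most restrictive is minute 173; with a 50-minute duration, stock must start by minute 123.
Mise en place has several dependents: stock (must start by minute 123, minus 15-minute gap → minute 108); sauce base (must start by minute 217); sauce reduction (must start by minute 252, minus 10-minute gap → minute 242). The earliest of those limits is minute 108, so mise en place must start by 108 − 55 = minute 53.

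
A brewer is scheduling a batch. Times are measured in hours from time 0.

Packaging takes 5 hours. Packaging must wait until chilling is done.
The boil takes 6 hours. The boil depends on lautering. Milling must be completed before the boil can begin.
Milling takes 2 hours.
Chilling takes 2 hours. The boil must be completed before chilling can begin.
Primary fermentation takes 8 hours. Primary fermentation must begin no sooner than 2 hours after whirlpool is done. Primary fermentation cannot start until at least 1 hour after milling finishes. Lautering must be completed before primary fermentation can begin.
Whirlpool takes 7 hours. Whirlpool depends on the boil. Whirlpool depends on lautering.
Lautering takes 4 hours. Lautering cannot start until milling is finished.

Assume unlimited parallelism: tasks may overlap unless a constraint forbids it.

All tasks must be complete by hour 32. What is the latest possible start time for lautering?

Primary fermentation must finish by hour 32; it takes 8 hours, so it must start by 32 − 8 = hour 24.
Whirlpool must finish before primary fermentation (must start by hour 24, minus 2-hour gap → hour 22). With a 7-hour duration, whirlpool must start by 22 − 7 = hour 15.
To finish by hour 32, packaging (duration 5) must start no later than hour 27.
Chilling must finish before packaging (must start by hour 27). With a 2-hour duration, chilling must start by 27 − 2 = hour 25.
The boil must finish in time for whirlpool (must start by hour 15); chilling (must start by hour 25). The tightest is hour 15, so the boil must start by 15 − 6 = hour 9.
For lautering: the boil (must start by hour 9); whirlpool (must start by hour 15); primary fermentation (must start by hour 24). The most restrictive is hour 9; with a 4-hour duration, lautering must start by hour 5.

5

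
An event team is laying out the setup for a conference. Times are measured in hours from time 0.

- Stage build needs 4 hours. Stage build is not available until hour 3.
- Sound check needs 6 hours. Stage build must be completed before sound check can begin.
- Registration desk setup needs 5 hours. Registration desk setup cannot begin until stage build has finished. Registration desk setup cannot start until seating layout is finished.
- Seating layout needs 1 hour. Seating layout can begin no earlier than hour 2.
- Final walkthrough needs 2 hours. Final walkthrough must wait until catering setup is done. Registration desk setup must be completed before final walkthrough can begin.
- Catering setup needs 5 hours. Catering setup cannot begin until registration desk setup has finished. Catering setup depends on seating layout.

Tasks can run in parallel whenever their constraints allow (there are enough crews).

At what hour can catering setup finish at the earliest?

17

After its own release at hour 2, seating layout can start at hour 2 and finishes at hour 3.
Stage build waits on its own release at hour 3, so it starts at hour 3 and finishes at 3 + 4 = hour 7.
Registration desk setup has to wait for stage build (finishes hour 7); seating layout (finishes hour 3). The latest of these is hour 7, so registration desk setup runs hour 7 to 7 + 5 = hour 12.
For catering setup: registration desk setup (finishes hour 12); seating layout (finishes hour 3). Taking the maximum gives a start of hour 12, and it finishes at 12 + 5 = hour 17.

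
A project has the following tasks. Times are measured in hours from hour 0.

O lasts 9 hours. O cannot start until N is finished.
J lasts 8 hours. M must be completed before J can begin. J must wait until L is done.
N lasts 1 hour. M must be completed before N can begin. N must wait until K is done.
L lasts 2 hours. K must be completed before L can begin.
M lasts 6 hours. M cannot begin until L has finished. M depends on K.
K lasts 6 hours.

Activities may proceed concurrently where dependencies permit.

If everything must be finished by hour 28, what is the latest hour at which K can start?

4

J has no dependents, so it just needs to finish by hour 28. Starting by 28 − 8 = hour 20 achieves that.
O has no dependents, so it just needs to finish by hour 28. Starting by 28 − 9 = hour 19 achieves that.
N has to be done before O (must start by hour 19). That means finishing by hour 19, i.e. starting by 19 − 1 = hour 18.
For M: J (must start by hour 20); N (must start by hour 18). The most restrictive is hour 18; with a 6-hour duration, M must start by hour 12.
L has several dependents: J (must start by hour 20); M (must start by hour 12). The earliest of those limits is hour 12, so L must start by 12 − 2 = hour 10.
K has several dependents: L (must start by hour 10); M (must start by hour 12); N (must start by hour 18). The earliest of those limits is hour 10, so K must start by 10 − 6 = hour 4.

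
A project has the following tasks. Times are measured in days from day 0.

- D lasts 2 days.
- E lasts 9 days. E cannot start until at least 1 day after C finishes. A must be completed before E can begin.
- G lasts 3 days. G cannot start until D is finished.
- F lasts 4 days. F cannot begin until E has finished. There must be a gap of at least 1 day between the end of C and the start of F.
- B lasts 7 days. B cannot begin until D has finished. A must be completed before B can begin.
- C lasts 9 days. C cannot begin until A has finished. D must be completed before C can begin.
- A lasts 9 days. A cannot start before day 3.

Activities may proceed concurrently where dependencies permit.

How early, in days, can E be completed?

D has no prerequisites, so it starts at day 0 and finishes at day 2.
After its own release at day 3, A can start at day 3 and finishes at day 12.
C needs all of A (finishes day 12); D (finishes day 2). That puts its earliest start at day 12; it finishes at 12 + 9 = day 21.
E needs all of C (finishes day 21, plus 1-day gap → day 22); A (finishes day 12). That puts its earliest start at day 22; it finishes at 22 + 9 = day 31.

31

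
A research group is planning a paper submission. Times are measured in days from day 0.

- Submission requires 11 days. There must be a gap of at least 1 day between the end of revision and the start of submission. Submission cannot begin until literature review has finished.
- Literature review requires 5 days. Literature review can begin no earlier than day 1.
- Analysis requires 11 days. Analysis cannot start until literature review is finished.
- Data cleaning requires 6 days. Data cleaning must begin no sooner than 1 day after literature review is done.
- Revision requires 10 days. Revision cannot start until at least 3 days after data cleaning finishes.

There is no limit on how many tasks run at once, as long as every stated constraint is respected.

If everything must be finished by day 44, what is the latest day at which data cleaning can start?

Nothing follows submission; the deadline of day 44 is its only limit. It must start by 44 − 11 = day 33.
Revision must finish before submission (must start by day 33, minus 1-day gap → day 32). With a 10-day duration, revision must start by 32 − 10 = day 22.
Data cleaning has to be done before revision (must start by day 22, minus 3-day gap → day 19). That means finishing by day 19, i.e. starting by 19 − 6 = day 13.

13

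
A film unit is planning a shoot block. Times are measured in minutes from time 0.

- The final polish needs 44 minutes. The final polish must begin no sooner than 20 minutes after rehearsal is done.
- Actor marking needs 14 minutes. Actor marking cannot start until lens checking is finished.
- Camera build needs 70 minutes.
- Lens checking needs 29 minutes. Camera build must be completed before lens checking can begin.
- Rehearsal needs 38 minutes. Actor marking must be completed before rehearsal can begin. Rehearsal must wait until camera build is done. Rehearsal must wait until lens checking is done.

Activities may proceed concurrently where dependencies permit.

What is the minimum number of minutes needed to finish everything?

Nothing blocks camera build, so it runs from minute 0 to minute 70.
Lens checking waits on camera build (finishes minute 70), so it starts at minute 70 and finishes at 70 + 29 = minute 99.
Actor marking waits on lens checking (finishes minute 99), so it starts at minute 99 and finishes at 99 + 14 = minute 113.
Rehearsal needs all of actor marking (finishes minute 113); camera build (finishes minute 70); lens checking (finishes minute 99). That puts its earliest start at minute 113; it finishes at 113 + 38 = minute 151.
The final polish cannot begin until rehearsal (finishes minute 151, plus 20-minute gap → minute 171). It runs from minute 171 to 171 + 44 = minute 215.
All tasks are finished once the last one completes. Finish times: Camera build at 70, Lens checking at 99, Actor marking at 113, Rehearsal at 151, The final polish at 215. The latest is minute 215.

215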